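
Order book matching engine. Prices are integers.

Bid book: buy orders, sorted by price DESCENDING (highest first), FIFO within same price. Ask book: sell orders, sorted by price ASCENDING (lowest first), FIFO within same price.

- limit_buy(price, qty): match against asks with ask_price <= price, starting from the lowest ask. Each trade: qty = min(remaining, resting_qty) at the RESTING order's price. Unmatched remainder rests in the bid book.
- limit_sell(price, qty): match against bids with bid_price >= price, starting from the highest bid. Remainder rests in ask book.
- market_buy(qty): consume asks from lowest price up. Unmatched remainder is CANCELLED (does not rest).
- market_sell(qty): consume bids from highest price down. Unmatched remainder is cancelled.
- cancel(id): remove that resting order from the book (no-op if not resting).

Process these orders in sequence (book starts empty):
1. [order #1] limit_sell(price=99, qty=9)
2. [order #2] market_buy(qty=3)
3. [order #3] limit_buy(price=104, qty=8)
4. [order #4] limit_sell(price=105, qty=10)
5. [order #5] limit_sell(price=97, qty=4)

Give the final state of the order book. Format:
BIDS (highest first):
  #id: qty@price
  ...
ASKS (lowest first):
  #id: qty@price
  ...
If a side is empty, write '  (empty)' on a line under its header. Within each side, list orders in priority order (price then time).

After op 1 [order #1] limit_sell(price=99, qty=9): fills=none; bids=[-] asks=[#1:9@99]
After op 2 [order #2] market_buy(qty=3): fills=#2x#1:3@99; bids=[-] asks=[#1:6@99]
After op 3 [order #3] limit_buy(price=104, qty=8): fills=#3x#1:6@99; bids=[#3:2@104] asks=[-]
After op 4 [order #4] limit_sell(price=105, qty=10): fills=none; bids=[#3:2@104] asks=[#4:10@105]
After op 5 [order #5] limit_sell(price=97, qty=4): fills=#3x#5:2@104; bids=[-] asks=[#5:2@97 #4:10@105]

Answer: BIDS (highest first):
  (empty)
ASKS (lowest first):
  #5: 2@97
  #4: 10@105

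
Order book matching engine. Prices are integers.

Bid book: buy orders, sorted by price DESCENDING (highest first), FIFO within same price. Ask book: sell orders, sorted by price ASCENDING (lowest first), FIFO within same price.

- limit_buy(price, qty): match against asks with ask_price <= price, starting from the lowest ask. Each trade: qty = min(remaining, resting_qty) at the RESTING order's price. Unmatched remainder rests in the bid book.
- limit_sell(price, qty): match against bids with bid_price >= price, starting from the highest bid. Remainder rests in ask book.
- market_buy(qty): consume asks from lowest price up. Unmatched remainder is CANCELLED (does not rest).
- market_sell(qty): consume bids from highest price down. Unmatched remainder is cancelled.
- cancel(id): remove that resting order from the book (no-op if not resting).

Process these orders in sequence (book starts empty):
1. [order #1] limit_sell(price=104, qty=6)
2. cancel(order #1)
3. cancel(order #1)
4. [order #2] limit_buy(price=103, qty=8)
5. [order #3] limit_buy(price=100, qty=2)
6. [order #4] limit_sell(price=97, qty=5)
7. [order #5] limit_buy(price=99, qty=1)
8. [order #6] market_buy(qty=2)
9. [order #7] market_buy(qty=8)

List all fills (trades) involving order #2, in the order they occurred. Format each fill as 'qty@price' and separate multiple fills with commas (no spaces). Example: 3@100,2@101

Answer: 5@103

Derivation:
After op 1 [order #1] limit_sell(price=104, qty=6): fills=none; bids=[-] asks=[#1:6@104]
After op 2 cancel(order #1): fills=none; bids=[-] asks=[-]
After op 3 cancel(order #1): fills=none; bids=[-] asks=[-]
After op 4 [order #2] limit_buy(price=103, qty=8): fills=none; bids=[#2:8@103] asks=[-]
After op 5 [order #3] limit_buy(price=100, qty=2): fills=none; bids=[#2:8@103 #3:2@100] asks=[-]
After op 6 [order #4] limit_sell(price=97, qty=5): fills=#2x#4:5@103; bids=[#2:3@103 #3:2@100] asks=[-]
After op 7 [order #5] limit_buy(price=99, qty=1): fills=none; bids=[#2:3@103 #3:2@100 #5:1@99] asks=[-]
After op 8 [order #6] market_buy(qty=2): fills=none; bids=[#2:3@103 #3:2@100 #5:1@99] asks=[-]
After op 9 [order #7] market_buy(qty=8): fills=none; bids=[#2:3@103 #3:2@100 #5:1@99] asks=[-]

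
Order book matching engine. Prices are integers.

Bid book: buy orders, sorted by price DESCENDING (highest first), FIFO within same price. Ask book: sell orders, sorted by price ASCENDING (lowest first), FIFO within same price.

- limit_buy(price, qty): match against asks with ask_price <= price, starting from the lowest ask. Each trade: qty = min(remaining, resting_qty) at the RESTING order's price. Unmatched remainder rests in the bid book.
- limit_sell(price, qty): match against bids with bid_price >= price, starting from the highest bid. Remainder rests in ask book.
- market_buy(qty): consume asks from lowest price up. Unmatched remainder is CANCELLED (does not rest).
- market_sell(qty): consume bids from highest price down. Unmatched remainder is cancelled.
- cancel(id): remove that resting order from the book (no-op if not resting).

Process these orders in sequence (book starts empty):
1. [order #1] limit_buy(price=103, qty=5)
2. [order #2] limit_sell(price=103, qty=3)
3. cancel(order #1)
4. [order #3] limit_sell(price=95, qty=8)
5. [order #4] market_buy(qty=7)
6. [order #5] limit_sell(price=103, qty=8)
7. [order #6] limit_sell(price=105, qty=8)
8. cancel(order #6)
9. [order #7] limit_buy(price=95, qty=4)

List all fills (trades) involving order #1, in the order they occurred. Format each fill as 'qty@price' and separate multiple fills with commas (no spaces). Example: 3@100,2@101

After op 1 [order #1] limit_buy(price=103, qty=5): fills=none; bids=[#1:5@103] asks=[-]
After op 2 [order #2] limit_sell(price=103, qty=3): fills=#1x#2:3@103; bids=[#1:2@103] asks=[-]
After op 3 cancel(order #1): fills=none; bids=[-] asks=[-]
After op 4 [order #3] limit_sell(price=95, qty=8): fills=none; bids=[-] asks=[#3:8@95]
After op 5 [order #4] market_buy(qty=7): fills=#4x#3:7@95; bids=[-] asks=[#3:1@95]
After op 6 [order #5] limit_sell(price=103, qty=8): fills=none; bids=[-] asks=[#3:1@95 #5:8@103]
After op 7 [order #6] limit_sell(price=105, qty=8): fills=none; bids=[-] asks=[#3:1@95 #5:8@103 #6:8@105]
After op 8 cancel(order #6): fills=none; bids=[-] asks=[#3:1@95 #5:8@103]
After op 9 [order #7] limit_buy(price=95, qty=4): fills=#7x#3:1@95; bids=[#7:3@95] asks=[#5:8@103]

Answer: 3@103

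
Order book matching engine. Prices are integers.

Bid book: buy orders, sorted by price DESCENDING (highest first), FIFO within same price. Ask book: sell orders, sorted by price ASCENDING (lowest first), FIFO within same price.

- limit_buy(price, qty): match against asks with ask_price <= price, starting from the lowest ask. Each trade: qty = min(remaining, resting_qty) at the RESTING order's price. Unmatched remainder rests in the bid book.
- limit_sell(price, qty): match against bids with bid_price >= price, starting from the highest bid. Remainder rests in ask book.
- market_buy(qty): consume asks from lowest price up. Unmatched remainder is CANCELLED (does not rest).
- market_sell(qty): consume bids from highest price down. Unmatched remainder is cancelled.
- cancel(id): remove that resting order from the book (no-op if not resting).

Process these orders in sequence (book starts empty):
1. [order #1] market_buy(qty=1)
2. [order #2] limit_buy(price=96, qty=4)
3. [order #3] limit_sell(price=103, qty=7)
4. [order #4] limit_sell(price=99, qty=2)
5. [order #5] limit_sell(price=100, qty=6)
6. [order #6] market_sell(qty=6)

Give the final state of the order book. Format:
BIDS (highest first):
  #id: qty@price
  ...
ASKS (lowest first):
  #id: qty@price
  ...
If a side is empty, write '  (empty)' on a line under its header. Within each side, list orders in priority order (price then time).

After op 1 [order #1] market_buy(qty=1): fills=none; bids=[-] asks=[-]
After op 2 [order #2] limit_buy(price=96, qty=4): fills=none; bids=[#2:4@96] asks=[-]
After op 3 [order #3] limit_sell(price=103, qty=7): fills=none; bids=[#2:4@96] asks=[#3:7@103]
After op 4 [order #4] limit_sell(price=99, qty=2): fills=none; bids=[#2:4@96] asks=[#4:2@99 #3:7@103]
After op 5 [order #5] limit_sell(price=100, qty=6): fills=none; bids=[#2:4@96] asks=[#4:2@99 #5:6@100 #3:7@103]
After op 6 [order #6] market_sell(qty=6): fills=#2x#6:4@96; bids=[-] asks=[#4:2@99 #5:6@100 #3:7@103]

Answer: BIDS (highest first):
  (empty)
ASKS (lowest first):
  #4: 2@99
  #5: 6@100
  #3: 7@103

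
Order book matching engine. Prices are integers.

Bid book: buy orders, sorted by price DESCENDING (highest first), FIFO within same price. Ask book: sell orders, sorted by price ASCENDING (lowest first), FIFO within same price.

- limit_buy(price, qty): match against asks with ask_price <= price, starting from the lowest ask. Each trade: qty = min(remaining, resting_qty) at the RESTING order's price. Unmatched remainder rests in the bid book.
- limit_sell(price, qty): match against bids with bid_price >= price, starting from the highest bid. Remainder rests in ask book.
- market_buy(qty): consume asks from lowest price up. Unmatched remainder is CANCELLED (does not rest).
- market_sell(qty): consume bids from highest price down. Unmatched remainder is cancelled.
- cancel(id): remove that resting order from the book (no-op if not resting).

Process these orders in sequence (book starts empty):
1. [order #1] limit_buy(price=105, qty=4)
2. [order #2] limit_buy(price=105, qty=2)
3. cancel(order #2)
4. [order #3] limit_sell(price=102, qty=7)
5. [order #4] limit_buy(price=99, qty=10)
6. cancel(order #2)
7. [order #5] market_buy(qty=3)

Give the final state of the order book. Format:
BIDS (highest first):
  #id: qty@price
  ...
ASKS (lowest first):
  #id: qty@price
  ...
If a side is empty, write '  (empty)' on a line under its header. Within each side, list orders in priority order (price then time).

Answer: BIDS (highest first):
  #4: 10@99
ASKS (lowest first):
  (empty)

Derivation:
After op 1 [order #1] limit_buy(price=105, qty=4): fills=none; bids=[#1:4@105] asks=[-]
After op 2 [order #2] limit_buy(price=105, qty=2): fills=none; bids=[#1:4@105 #2:2@105] asks=[-]
After op 3 cancel(order #2): fills=none; bids=[#1:4@105] asks=[-]
After op 4 [order #3] limit_sell(price=102, qty=7): fills=#1x#3:4@105; bids=[-] asks=[#3:3@102]
After op 5 [order #4] limit_buy(price=99, qty=10): fills=none; bids=[#4:10@99] asks=[#3:3@102]
After op 6 cancel(order #2): fills=none; bids=[#4:10@99] asks=[#3:3@102]
After op 7 [order #5] market_buy(qty=3): fills=#5x#3:3@102; bids=[#4:10@99] asks=[-]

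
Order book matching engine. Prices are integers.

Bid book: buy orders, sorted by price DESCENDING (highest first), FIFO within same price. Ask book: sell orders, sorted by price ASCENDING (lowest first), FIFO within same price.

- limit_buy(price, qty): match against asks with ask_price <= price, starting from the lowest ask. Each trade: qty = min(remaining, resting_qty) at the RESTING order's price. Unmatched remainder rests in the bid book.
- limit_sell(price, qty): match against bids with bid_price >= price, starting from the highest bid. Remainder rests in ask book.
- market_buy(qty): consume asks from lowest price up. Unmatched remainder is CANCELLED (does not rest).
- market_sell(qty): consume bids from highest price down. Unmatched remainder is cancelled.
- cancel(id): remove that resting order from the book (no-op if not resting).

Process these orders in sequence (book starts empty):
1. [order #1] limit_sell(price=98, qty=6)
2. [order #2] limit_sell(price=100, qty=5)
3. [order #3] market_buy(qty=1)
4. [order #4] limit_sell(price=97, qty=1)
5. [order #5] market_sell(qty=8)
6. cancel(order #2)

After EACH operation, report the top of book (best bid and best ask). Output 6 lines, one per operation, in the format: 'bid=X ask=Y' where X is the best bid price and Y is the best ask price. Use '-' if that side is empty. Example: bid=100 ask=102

After op 1 [order #1] limit_sell(price=98, qty=6): fills=none; bids=[-] asks=[#1:6@98]
After op 2 [order #2] limit_sell(price=100, qty=5): fills=none; bids=[-] asks=[#1:6@98 #2:5@100]
After op 3 [order #3] market_buy(qty=1): fills=#3x#1:1@98; bids=[-] asks=[#1:5@98 #2:5@100]
After op 4 [order #4] limit_sell(price=97, qty=1): fills=none; bids=[-] asks=[#4:1@97 #1:5@98 #2:5@100]
After op 5 [order #5] market_sell(qty=8): fills=none; bids=[-] asks=[#4:1@97 #1:5@98 #2:5@100]
After op 6 cancel(order #2): fills=none; bids=[-] asks=[#4:1@97 #1:5@98]

Answer: bid=- ask=98
bid=- ask=98
bid=- ask=98
bid=- ask=97
bid=- ask=97
bid=- ask=97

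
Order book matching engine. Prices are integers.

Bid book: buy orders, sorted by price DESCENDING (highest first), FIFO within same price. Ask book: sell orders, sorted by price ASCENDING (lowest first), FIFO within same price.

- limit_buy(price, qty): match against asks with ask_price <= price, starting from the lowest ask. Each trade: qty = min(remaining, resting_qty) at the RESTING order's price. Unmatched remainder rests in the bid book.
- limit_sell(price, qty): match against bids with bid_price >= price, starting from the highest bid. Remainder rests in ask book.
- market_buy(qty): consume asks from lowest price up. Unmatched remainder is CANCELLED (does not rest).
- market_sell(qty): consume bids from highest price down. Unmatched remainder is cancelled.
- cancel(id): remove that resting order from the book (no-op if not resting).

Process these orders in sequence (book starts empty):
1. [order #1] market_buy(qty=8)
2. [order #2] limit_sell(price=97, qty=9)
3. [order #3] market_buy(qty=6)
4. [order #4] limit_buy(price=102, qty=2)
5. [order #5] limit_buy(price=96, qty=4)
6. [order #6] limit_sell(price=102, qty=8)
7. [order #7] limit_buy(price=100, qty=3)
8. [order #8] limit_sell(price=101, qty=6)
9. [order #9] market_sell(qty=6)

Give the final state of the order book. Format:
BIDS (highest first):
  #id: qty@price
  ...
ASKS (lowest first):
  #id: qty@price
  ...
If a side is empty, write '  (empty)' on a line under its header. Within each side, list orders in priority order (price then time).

After op 1 [order #1] market_buy(qty=8): fills=none; bids=[-] asks=[-]
After op 2 [order #2] limit_sell(price=97, qty=9): fills=none; bids=[-] asks=[#2:9@97]
After op 3 [order #3] market_buy(qty=6): fills=#3x#2:6@97; bids=[-] asks=[#2:3@97]
After op 4 [order #4] limit_buy(price=102, qty=2): fills=#4x#2:2@97; bids=[-] asks=[#2:1@97]
After op 5 [order #5] limit_buy(price=96, qty=4): fills=none; bids=[#5:4@96] asks=[#2:1@97]
After op 6 [order #6] limit_sell(price=102, qty=8): fills=none; bids=[#5:4@96] asks=[#2:1@97 #6:8@102]
After op 7 [order #7] limit_buy(price=100, qty=3): fills=#7x#2:1@97; bids=[#7:2@100 #5:4@96] asks=[#6:8@102]
After op 8 [order #8] limit_sell(price=101, qty=6): fills=none; bids=[#7:2@100 #5:4@96] asks=[#8:6@101 #6:8@102]
After op 9 [order #9] market_sell(qty=6): fills=#7x#9:2@100 #5x#9:4@96; bids=[-] asks=[#8:6@101 #6:8@102]

Answer: BIDS (highest first):
  (empty)
ASKS (lowest first):
  #8: 6@101
  #6: 8@102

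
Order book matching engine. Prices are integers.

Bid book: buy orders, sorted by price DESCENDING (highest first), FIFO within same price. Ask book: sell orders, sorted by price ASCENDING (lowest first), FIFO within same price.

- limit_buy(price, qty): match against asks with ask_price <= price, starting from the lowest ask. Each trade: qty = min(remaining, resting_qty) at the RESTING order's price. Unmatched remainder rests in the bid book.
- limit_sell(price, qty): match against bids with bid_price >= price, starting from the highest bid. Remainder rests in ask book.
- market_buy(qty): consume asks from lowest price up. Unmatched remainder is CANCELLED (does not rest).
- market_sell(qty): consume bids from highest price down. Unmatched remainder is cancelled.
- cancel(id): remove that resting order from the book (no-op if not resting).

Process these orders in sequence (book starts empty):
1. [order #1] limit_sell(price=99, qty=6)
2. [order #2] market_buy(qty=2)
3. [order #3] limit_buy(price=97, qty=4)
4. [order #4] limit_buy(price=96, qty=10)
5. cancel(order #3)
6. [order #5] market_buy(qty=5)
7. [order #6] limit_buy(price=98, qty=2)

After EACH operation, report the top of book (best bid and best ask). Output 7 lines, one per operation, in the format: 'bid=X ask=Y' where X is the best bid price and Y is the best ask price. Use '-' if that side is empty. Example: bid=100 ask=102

Answer: bid=- ask=99
bid=- ask=99
bid=97 ask=99
bid=97 ask=99
bid=96 ask=99
bid=96 ask=-
bid=98 ask=-

Derivation:
After op 1 [order #1] limit_sell(price=99, qty=6): fills=none; bids=[-] asks=[#1:6@99]
After op 2 [order #2] market_buy(qty=2): fills=#2x#1:2@99; bids=[-] asks=[#1:4@99]
After op 3 [order #3] limit_buy(price=97, qty=4): fills=none; bids=[#3:4@97] asks=[#1:4@99]
After op 4 [order #4] limit_buy(price=96, qty=10): fills=none; bids=[#3:4@97 #4:10@96] asks=[#1:4@99]
After op 5 cancel(order #3): fills=none; bids=[#4:10@96] asks=[#1:4@99]
After op 6 [order #5] market_buy(qty=5): fills=#5x#1:4@99; bids=[#4:10@96] asks=[-]
After op 7 [order #6] limit_buy(price=98, qty=2): fills=none; bids=[#6:2@98 #4:10@96] asks=[-]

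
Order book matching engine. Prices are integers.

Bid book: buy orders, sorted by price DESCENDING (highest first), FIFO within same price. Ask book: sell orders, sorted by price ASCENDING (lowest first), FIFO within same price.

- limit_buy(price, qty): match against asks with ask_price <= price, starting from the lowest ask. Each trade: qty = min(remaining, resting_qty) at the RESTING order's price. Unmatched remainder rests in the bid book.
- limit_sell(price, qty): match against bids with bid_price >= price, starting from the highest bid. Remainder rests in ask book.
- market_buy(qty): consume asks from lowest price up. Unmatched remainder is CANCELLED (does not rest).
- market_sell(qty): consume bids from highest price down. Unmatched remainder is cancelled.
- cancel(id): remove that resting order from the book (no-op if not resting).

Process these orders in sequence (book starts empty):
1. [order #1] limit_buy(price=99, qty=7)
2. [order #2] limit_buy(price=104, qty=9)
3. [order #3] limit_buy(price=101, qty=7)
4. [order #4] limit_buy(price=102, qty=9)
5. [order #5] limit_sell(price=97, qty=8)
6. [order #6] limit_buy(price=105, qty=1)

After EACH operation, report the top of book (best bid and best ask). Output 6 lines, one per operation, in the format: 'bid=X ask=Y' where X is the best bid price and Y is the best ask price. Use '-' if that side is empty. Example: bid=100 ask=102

After op 1 [order #1] limit_buy(price=99, qty=7): fills=none; bids=[#1:7@99] asks=[-]
After op 2 [order #2] limit_buy(price=104, qty=9): fills=none; bids=[#2:9@104 #1:7@99] asks=[-]
After op 3 [order #3] limit_buy(price=101, qty=7): fills=none; bids=[#2:9@104 #3:7@101 #1:7@99] asks=[-]
After op 4 [order #4] limit_buy(price=102, qty=9): fills=none; bids=[#2:9@104 #4:9@102 #3:7@101 #1:7@99] asks=[-]
After op 5 [order #5] limit_sell(price=97, qty=8): fills=#2x#5:8@104; bids=[#2:1@104 #4:9@102 #3:7@101 #1:7@99] asks=[-]
After op 6 [order #6] limit_buy(price=105, qty=1): fills=none; bids=[#6:1@105 #2:1@104 #4:9@102 #3:7@101 #1:7@99] asks=[-]

Answer: bid=99 ask=-
bid=104 ask=-
bid=104 ask=-
bid=104 ask=-
bid=104 ask=-
bid=105 ask=-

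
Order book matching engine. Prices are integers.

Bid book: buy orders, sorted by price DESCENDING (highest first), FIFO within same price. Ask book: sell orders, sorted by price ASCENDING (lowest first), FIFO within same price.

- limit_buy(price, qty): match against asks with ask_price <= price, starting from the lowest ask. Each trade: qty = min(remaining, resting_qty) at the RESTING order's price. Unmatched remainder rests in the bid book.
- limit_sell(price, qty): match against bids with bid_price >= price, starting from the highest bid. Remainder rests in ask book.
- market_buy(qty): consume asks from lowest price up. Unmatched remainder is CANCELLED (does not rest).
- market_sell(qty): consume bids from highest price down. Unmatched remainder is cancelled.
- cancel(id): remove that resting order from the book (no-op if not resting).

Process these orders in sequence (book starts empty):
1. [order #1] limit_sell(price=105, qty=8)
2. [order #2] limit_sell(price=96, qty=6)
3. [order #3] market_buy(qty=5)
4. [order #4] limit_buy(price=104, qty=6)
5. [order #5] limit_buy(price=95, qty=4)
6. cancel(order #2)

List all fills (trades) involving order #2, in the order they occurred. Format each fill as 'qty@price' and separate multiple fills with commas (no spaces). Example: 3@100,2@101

After op 1 [order #1] limit_sell(price=105, qty=8): fills=none; bids=[-] asks=[#1:8@105]
After op 2 [order #2] limit_sell(price=96, qty=6): fills=none; bids=[-] asks=[#2:6@96 #1:8@105]
After op 3 [order #3] market_buy(qty=5): fills=#3x#2:5@96; bids=[-] asks=[#2:1@96 #1:8@105]
After op 4 [order #4] limit_buy(price=104, qty=6): fills=#4x#2:1@96; bids=[#4:5@104] asks=[#1:8@105]
After op 5 [order #5] limit_buy(price=95, qty=4): fills=none; bids=[#4:5@104 #5:4@95] asks=[#1:8@105]
After op 6 cancel(order #2): fills=none; bids=[#4:5@104 #5:4@95] asks=[#1:8@105]

Answer: 5@96,1@96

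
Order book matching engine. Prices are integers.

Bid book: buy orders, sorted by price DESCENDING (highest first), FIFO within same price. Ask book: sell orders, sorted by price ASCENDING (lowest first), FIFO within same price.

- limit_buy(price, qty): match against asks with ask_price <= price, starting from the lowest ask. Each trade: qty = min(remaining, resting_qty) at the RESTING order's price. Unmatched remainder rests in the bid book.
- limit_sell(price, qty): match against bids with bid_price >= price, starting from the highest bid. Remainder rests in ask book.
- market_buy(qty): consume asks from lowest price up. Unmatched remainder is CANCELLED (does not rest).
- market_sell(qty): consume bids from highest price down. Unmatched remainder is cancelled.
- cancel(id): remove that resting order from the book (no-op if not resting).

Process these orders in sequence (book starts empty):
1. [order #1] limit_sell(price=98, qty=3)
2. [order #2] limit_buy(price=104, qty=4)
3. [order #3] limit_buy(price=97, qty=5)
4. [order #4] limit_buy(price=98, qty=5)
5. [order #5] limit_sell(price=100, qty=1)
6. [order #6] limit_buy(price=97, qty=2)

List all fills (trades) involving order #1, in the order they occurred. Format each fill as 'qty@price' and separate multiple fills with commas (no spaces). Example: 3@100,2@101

Answer: 3@98

Derivation:
After op 1 [order #1] limit_sell(price=98, qty=3): fills=none; bids=[-] asks=[#1:3@98]
After op 2 [order #2] limit_buy(price=104, qty=4): fills=#2x#1:3@98; bids=[#2:1@104] asks=[-]
After op 3 [order #3] limit_buy(price=97, qty=5): fills=none; bids=[#2:1@104 #3:5@97] asks=[-]
After op 4 [order #4] limit_buy(price=98, qty=5): fills=none; bids=[#2:1@104 #4:5@98 #3:5@97] asks=[-]
After op 5 [order #5] limit_sell(price=100, qty=1): fills=#2x#5:1@104; bids=[#4:5@98 #3:5@97] asks=[-]
After op 6 [order #6] limit_buy(price=97, qty=2): fills=none; bids=[#4:5@98 #3:5@97 #6:2@97] asks=[-]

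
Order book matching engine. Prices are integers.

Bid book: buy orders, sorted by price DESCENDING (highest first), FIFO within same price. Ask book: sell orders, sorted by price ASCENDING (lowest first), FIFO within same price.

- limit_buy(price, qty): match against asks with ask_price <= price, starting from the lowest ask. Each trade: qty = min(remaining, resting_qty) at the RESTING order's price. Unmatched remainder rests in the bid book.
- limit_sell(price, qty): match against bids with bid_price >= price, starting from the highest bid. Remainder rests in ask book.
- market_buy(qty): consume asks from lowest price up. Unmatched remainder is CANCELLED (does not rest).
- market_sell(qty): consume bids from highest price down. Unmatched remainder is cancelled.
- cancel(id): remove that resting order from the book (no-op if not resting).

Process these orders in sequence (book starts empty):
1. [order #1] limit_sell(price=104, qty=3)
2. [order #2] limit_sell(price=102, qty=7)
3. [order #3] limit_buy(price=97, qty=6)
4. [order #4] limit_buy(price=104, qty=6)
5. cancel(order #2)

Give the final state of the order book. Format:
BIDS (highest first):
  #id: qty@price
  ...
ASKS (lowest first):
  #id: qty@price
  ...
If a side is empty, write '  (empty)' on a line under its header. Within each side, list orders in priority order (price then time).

Answer: BIDS (highest first):
  #3: 6@97
ASKS (lowest first):
  #1: 3@104

Derivation:
After op 1 [order #1] limit_sell(price=104, qty=3): fills=none; bids=[-] asks=[#1:3@104]
After op 2 [order #2] limit_sell(price=102, qty=7): fills=none; bids=[-] asks=[#2:7@102 #1:3@104]
After op 3 [order #3] limit_buy(price=97, qty=6): fills=none; bids=[#3:6@97] asks=[#2:7@102 #1:3@104]
After op 4 [order #4] limit_buy(price=104, qty=6): fills=#4x#2:6@102; bids=[#3:6@97] asks=[#2:1@102 #1:3@104]
After op 5 cancel(order #2): fills=none; bids=[#3:6@97] asks=[#1:3@104]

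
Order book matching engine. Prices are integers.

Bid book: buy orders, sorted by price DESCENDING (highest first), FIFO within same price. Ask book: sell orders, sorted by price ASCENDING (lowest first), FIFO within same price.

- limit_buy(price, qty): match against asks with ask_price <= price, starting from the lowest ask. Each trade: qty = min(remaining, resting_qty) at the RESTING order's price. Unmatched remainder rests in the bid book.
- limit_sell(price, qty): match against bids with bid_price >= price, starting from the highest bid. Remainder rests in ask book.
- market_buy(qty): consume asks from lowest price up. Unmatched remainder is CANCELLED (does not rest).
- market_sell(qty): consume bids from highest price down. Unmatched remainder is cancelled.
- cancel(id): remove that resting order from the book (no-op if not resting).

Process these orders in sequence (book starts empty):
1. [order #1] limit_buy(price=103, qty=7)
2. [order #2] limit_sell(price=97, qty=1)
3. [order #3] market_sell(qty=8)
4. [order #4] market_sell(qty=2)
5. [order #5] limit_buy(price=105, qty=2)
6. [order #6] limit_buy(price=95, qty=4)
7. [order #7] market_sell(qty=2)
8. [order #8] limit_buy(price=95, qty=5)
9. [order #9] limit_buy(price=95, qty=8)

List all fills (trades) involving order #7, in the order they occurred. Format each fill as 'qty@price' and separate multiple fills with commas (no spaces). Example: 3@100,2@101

After op 1 [order #1] limit_buy(price=103, qty=7): fills=none; bids=[#1:7@103] asks=[-]
After op 2 [order #2] limit_sell(price=97, qty=1): fills=#1x#2:1@103; bids=[#1:6@103] asks=[-]
After op 3 [order #3] market_sell(qty=8): fills=#1x#3:6@103; bids=[-] asks=[-]
After op 4 [order #4] market_sell(qty=2): fills=none; bids=[-] asks=[-]
After op 5 [order #5] limit_buy(price=105, qty=2): fills=none; bids=[#5:2@105] asks=[-]
After op 6 [order #6] limit_buy(price=95, qty=4): fills=none; bids=[#5:2@105 #6:4@95] asks=[-]
After op 7 [order #7] market_sell(qty=2): fills=#5x#7:2@105; bids=[#6:4@95] asks=[-]
After op 8 [order #8] limit_buy(price=95, qty=5): fills=none; bids=[#6:4@95 #8:5@95] asks=[-]
After op 9 [order #9] limit_buy(price=95, qty=8): fills=none; bids=[#6:4@95 #8:5@95 #9:8@95] asks=[-]

Answer: 2@105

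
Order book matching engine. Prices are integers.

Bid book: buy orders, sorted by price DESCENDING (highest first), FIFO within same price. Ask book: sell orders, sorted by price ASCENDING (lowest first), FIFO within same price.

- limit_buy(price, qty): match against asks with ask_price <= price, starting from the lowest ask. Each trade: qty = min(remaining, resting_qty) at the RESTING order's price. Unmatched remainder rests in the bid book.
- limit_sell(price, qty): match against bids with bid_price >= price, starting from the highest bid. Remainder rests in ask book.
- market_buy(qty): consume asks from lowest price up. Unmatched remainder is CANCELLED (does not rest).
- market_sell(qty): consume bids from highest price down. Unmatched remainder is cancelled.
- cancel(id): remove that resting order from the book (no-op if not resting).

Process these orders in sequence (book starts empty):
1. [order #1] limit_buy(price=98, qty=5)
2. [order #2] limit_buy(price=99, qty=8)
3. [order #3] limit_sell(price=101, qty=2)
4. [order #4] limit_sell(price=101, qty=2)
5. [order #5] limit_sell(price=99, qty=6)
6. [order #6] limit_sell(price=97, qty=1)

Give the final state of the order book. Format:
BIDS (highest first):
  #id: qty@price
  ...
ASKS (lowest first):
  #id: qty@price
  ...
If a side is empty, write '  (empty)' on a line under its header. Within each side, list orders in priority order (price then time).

After op 1 [order #1] limit_buy(price=98, qty=5): fills=none; bids=[#1:5@98] asks=[-]
After op 2 [order #2] limit_buy(price=99, qty=8): fills=none; bids=[#2:8@99 #1:5@98] asks=[-]
After op 3 [order #3] limit_sell(price=101, qty=2): fills=none; bids=[#2:8@99 #1:5@98] asks=[#3:2@101]
After op 4 [order #4] limit_sell(price=101, qty=2): fills=none; bids=[#2:8@99 #1:5@98] asks=[#3:2@101 #4:2@101]
After op 5 [order #5] limit_sell(price=99, qty=6): fills=#2x#5:6@99; bids=[#2:2@99 #1:5@98] asks=[#3:2@101 #4:2@101]
After op 6 [order #6] limit_sell(price=97, qty=1): fills=#2x#6:1@99; bids=[#2:1@99 #1:5@98] asks=[#3:2@101 #4:2@101]

Answer: BIDS (highest first):
  #2: 1@99
  #1: 5@98
ASKS (lowest first):
  #3: 2@101
  #4: 2@101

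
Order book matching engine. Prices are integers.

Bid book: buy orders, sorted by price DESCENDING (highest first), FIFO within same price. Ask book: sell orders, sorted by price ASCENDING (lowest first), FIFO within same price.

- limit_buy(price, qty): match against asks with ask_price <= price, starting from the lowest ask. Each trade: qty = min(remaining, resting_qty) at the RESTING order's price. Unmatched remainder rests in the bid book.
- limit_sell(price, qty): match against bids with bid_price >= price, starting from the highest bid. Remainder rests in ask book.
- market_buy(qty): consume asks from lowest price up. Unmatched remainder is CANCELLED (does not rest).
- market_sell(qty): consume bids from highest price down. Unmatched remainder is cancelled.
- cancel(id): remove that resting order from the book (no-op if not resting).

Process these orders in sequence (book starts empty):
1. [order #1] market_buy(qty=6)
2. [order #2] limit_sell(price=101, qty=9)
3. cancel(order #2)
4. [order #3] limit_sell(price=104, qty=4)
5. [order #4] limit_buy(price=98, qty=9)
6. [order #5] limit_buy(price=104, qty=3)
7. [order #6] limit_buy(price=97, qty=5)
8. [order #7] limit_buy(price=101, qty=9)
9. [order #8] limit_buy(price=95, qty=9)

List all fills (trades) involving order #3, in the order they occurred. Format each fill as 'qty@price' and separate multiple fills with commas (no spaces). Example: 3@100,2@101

Answer: 3@104

Derivation:
After op 1 [order #1] market_buy(qty=6): fills=none; bids=[-] asks=[-]
After op 2 [order #2] limit_sell(price=101, qty=9): fills=none; bids=[-] asks=[#2:9@101]
After op 3 cancel(order #2): fills=none; bids=[-] asks=[-]
After op 4 [order #3] limit_sell(price=104, qty=4): fills=none; bids=[-] asks=[#3:4@104]
After op 5 [order #4] limit_buy(price=98, qty=9): fills=none; bids=[#4:9@98] asks=[#3:4@104]
After op 6 [order #5] limit_buy(price=104, qty=3): fills=#5x#3:3@104; bids=[#4:9@98] asks=[#3:1@104]
After op 7 [order #6] limit_buy(price=97, qty=5): fills=none; bids=[#4:9@98 #6:5@97] asks=[#3:1@104]
After op 8 [order #7] limit_buy(price=101, qty=9): fills=none; bids=[#7:9@101 #4:9@98 #6:5@97] asks=[#3:1@104]
After op 9 [order #8] limit_buy(price=95, qty=9): fills=none; bids=[#7:9@101 #4:9@98 #6:5@97 #8:9@95] asks=[#3:1@104]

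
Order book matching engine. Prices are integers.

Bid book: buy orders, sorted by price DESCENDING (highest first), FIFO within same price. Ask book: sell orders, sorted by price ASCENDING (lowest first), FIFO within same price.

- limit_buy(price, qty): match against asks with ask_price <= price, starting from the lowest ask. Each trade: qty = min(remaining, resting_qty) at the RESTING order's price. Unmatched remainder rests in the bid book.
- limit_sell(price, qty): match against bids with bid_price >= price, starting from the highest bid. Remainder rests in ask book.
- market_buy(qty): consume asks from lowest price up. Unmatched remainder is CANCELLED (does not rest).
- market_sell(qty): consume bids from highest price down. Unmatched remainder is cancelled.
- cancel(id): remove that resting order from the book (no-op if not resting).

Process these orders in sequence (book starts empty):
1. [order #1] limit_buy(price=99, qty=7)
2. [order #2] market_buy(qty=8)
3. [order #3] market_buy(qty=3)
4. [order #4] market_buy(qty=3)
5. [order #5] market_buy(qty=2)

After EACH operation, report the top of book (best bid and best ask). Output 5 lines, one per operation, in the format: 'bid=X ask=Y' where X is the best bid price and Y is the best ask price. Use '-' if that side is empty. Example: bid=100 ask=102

Answer: bid=99 ask=-
bid=99 ask=-
bid=99 ask=-
bid=99 ask=-
bid=99 ask=-

Derivation:
After op 1 [order #1] limit_buy(price=99, qty=7): fills=none; bids=[#1:7@99] asks=[-]
After op 2 [order #2] market_buy(qty=8): fills=none; bids=[#1:7@99] asks=[-]
After op 3 [order #3] market_buy(qty=3): fills=none; bids=[#1:7@99] asks=[-]
After op 4 [order #4] market_buy(qty=3): fills=none; bids=[#1:7@99] asks=[-]
After op 5 [order #5] market_buy(qty=2): fills=none; bids=[#1:7@99] asks=[-]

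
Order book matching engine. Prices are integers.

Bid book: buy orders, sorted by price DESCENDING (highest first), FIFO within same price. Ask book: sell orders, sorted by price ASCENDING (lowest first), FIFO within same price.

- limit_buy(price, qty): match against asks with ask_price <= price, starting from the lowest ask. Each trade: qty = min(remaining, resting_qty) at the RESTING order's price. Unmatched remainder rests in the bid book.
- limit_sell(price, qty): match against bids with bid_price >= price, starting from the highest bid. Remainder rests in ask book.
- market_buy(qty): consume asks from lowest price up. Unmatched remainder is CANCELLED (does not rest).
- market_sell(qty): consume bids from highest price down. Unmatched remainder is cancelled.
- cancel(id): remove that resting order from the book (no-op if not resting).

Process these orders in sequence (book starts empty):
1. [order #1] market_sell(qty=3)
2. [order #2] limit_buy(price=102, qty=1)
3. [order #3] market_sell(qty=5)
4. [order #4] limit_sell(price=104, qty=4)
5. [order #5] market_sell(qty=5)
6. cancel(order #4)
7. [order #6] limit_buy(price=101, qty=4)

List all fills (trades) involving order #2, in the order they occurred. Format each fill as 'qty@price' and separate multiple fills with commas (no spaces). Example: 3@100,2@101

After op 1 [order #1] market_sell(qty=3): fills=none; bids=[-] asks=[-]
After op 2 [order #2] limit_buy(price=102, qty=1): fills=none; bids=[#2:1@102] asks=[-]
After op 3 [order #3] market_sell(qty=5): fills=#2x#3:1@102; bids=[-] asks=[-]
After op 4 [order #4] limit_sell(price=104, qty=4): fills=none; bids=[-] asks=[#4:4@104]
After op 5 [order #5] market_sell(qty=5): fills=none; bids=[-] asks=[#4:4@104]
After op 6 cancel(order #4): fills=none; bids=[-] asks=[-]
After op 7 [order #6] limit_buy(price=101, qty=4): fills=none; bids=[#6:4@101] asks=[-]

Answer: 1@102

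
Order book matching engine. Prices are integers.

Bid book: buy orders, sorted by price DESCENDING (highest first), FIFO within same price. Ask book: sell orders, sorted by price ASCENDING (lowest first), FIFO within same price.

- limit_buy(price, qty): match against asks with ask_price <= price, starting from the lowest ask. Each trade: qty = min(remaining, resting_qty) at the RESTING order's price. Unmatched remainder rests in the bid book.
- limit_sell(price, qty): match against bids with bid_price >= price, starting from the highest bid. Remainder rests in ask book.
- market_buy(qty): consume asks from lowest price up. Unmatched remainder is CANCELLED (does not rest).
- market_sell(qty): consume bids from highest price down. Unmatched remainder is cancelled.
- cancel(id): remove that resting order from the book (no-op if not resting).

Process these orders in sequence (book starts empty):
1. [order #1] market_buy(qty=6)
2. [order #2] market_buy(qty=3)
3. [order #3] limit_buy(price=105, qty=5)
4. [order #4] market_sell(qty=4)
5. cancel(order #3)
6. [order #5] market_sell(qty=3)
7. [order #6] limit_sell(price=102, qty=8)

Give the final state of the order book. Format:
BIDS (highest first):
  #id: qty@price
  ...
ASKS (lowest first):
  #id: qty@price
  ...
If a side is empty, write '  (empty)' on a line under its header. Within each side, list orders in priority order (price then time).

After op 1 [order #1] market_buy(qty=6): fills=none; bids=[-] asks=[-]
After op 2 [order #2] market_buy(qty=3): fills=none; bids=[-] asks=[-]
After op 3 [order #3] limit_buy(price=105, qty=5): fills=none; bids=[#3:5@105] asks=[-]
After op 4 [order #4] market_sell(qty=4): fills=#3x#4:4@105; bids=[#3:1@105] asks=[-]
After op 5 cancel(order #3): fills=none; bids=[-] asks=[-]
After op 6 [order #5] market_sell(qty=3): fills=none; bids=[-] asks=[-]
After op 7 [order #6] limit_sell(price=102, qty=8): fills=none; bids=[-] asks=[#6:8@102]

Answer: BIDS (highest first):
  (empty)
ASKS (lowest first):
  #6: 8@102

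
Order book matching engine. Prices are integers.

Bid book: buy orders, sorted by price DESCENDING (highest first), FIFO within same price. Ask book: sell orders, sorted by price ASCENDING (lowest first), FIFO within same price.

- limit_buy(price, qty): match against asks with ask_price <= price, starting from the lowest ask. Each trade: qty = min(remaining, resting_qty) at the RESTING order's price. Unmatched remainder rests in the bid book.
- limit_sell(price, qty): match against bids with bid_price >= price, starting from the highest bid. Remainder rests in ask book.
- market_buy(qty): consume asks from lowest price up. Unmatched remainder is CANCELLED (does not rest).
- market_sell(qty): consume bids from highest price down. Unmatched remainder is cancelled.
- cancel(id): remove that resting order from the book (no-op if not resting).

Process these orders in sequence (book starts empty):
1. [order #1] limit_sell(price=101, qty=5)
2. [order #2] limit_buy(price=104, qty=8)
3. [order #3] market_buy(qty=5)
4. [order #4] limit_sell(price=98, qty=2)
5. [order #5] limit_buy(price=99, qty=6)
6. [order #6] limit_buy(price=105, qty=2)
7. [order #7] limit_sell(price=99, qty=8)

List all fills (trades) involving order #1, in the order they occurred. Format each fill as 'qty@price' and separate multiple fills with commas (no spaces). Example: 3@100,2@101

Answer: 5@101

Derivation:
After op 1 [order #1] limit_sell(price=101, qty=5): fills=none; bids=[-] asks=[#1:5@101]
After op 2 [order #2] limit_buy(price=104, qty=8): fills=#2x#1:5@101; bids=[#2:3@104] asks=[-]
After op 3 [order #3] market_buy(qty=5): fills=none; bids=[#2:3@104] asks=[-]
After op 4 [order #4] limit_sell(price=98, qty=2): fills=#2x#4:2@104; bids=[#2:1@104] asks=[-]
After op 5 [order #5] limit_buy(price=99, qty=6): fills=none; bids=[#2:1@104 #5:6@99] asks=[-]
After op 6 [order #6] limit_buy(price=105, qty=2): fills=none; bids=[#6:2@105 #2:1@104 #5:6@99] asks=[-]
After op 7 [order #7] limit_sell(price=99, qty=8): fills=#6x#7:2@105 #2x#7:1@104 #5x#7:5@99; bids=[#5:1@99] asks=[-]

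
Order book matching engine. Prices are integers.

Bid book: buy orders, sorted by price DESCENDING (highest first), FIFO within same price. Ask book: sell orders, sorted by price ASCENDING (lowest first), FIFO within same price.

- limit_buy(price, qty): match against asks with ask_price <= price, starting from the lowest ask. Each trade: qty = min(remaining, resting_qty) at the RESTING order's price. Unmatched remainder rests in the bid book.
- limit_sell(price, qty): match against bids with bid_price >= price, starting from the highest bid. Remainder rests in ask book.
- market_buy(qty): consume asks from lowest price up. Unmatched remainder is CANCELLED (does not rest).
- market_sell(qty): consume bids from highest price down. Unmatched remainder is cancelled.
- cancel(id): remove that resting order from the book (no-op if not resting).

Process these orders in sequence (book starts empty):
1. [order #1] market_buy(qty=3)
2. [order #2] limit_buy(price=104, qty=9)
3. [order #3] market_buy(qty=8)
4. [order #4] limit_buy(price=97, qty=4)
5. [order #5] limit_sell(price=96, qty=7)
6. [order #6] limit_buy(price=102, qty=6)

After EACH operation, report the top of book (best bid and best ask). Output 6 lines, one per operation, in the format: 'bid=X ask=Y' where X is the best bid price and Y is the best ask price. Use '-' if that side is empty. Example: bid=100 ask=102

Answer: bid=- ask=-
bid=104 ask=-
bid=104 ask=-
bid=104 ask=-
bid=104 ask=-
bid=104 ask=-

Derivation:
After op 1 [order #1] market_buy(qty=3): fills=none; bids=[-] asks=[-]
After op 2 [order #2] limit_buy(price=104, qty=9): fills=none; bids=[#2:9@104] asks=[-]
After op 3 [order #3] market_buy(qty=8): fills=none; bids=[#2:9@104] asks=[-]
After op 4 [order #4] limit_buy(price=97, qty=4): fills=none; bids=[#2:9@104 #4:4@97] asks=[-]
After op 5 [order #5] limit_sell(price=96, qty=7): fills=#2x#5:7@104; bids=[#2:2@104 #4:4@97] asks=[-]
After op 6 [order #6] limit_buy(price=102, qty=6): fills=none; bids=[#2:2@104 #6:6@102 #4:4@97] asks=[-]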